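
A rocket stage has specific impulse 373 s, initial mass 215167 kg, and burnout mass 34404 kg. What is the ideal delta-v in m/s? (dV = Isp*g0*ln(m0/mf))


Ve = 373 * 9.81 = 3659.13 m/s
dV = 3659.13 * ln(215167/34404) = 6708 m/s

6708 m/s


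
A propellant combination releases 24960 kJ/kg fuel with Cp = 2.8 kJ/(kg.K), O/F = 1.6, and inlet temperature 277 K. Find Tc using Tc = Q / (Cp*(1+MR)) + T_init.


Tc = 24960 / (2.8 * (1 + 1.6)) + 277 = 3706 K

3706 K


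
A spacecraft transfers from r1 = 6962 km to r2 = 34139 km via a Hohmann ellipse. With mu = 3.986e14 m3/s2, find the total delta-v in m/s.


V1 = sqrt(mu/r1) = 7566.62 m/s
dV1 = V1*(sqrt(2*r2/(r1+r2)) - 1) = 2185.88 m/s
V2 = sqrt(mu/r2) = 3416.99 m/s
dV2 = V2*(1 - sqrt(2*r1/(r1+r2))) = 1428.15 m/s
Total dV = 3614 m/s

3614 m/s


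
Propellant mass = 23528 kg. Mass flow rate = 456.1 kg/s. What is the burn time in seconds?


tb = 23528 / 456.1 = 51.6 s

51.6 s


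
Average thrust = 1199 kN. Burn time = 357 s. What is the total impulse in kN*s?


It = 1199 * 357 = 428043 kN*s

428043 kN*s


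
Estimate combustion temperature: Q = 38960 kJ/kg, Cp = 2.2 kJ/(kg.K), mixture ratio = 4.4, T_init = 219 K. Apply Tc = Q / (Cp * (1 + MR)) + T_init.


Tc = 38960 / (2.2 * (1 + 4.4)) + 219 = 3498 K

3498 K


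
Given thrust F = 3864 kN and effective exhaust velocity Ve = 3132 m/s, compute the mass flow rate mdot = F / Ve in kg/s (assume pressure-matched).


mdot = F / Ve = 3864000 / 3132 = 1233.7 kg/s

1233.7 kg/s


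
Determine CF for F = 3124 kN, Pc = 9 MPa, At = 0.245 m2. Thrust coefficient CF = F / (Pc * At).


CF = 3124000 / (9e6 * 0.245) = 1.42

1.42


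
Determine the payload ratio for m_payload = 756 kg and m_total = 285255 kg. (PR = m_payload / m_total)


PR = 756 / 285255 = 0.0027

0.0027


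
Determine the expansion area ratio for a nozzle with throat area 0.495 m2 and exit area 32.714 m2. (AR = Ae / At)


AR = 32.714 / 0.495 = 66.1

66.1


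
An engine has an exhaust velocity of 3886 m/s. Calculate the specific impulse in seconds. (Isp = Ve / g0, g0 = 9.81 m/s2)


Isp = Ve / g0 = 3886 / 9.81 = 396.1 s

396.1 s


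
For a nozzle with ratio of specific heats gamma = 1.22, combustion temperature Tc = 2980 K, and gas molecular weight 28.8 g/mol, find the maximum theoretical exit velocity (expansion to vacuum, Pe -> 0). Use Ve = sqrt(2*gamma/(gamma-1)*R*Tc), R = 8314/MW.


R = 8314 / 28.8 = 288.68 J/(kg.K)
Ve = sqrt(2 * 1.22 / (1.22 - 1) * 288.68 * 2980) = 3089 m/s

3089 m/s


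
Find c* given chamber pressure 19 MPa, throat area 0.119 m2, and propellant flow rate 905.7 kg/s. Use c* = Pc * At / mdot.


c* = 19e6 * 0.119 / 905.7 = 2496 m/s

2496 m/s


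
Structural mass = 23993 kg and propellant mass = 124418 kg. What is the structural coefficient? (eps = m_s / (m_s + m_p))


eps = 23993 / (23993 + 124418) = 0.1617

0.1617


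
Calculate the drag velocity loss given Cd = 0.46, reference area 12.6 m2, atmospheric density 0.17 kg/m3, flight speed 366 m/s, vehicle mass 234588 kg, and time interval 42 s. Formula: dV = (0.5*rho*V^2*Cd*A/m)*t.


D = 0.5 * 0.17 * 366^2 * 0.46 * 12.6 = 65994.76 N
a = 65994.76 / 234588 = 0.2813 m/s2
dV = 0.2813 * 42 = 11.8 m/s

11.8 m/s


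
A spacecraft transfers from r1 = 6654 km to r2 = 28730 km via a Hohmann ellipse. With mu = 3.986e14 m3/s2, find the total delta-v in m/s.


V1 = sqrt(mu/r1) = 7739.76 m/s
dV1 = V1*(sqrt(2*r2/(r1+r2)) - 1) = 2123.19 m/s
V2 = sqrt(mu/r2) = 3724.78 m/s
dV2 = V2*(1 - sqrt(2*r1/(r1+r2))) = 1440.48 m/s
Total dV = 3564 m/s

3564 m/s


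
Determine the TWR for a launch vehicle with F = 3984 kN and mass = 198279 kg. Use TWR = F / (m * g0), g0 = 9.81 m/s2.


TWR = 3984000 / (198279 * 9.81) = 2.05

2.05


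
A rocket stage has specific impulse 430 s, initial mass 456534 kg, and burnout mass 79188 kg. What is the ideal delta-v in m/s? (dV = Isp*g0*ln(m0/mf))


Ve = 430 * 9.81 = 4218.3 m/s
dV = 4218.3 * ln(456534/79188) = 7390 m/s

7390 m/s


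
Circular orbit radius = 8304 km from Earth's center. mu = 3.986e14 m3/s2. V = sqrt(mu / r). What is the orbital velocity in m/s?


V = sqrt(3.986e14 / 8304000) = 6928 m/s

6928 m/s


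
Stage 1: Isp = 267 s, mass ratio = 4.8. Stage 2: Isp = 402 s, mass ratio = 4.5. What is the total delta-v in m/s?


dV1 = 267 * 9.81 * ln(4.8) = 4108.6 m/s
dV2 = 402 * 9.81 * ln(4.5) = 5931.5 m/s
Total dV = 4108.6 + 5931.5 = 10040.1 m/s ~ 10040 m/s

10040 m/s


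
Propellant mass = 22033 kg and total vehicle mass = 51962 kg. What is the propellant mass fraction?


PMF = 22033 / 51962 = 0.424

0.424


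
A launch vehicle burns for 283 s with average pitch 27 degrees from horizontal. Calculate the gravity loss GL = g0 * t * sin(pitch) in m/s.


GL = 9.81 * 283 * sin(27 deg) = 1260 m/s

1260 m/s


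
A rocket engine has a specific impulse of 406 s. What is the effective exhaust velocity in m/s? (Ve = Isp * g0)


Ve = Isp * g0 = 406 * 9.81 = 3982.9 m/s

3982.9 m/s


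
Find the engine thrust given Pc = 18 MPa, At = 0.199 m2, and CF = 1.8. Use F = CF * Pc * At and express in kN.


F = 1.8 * 18e6 * 0.199 = 6.4476e+06 N = 6447.6 kN

6447.6 kN


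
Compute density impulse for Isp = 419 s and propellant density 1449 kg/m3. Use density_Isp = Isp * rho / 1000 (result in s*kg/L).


rho*Isp = 419 * 1449 / 1000 = 607 s*kg/L

607 s*kg/L


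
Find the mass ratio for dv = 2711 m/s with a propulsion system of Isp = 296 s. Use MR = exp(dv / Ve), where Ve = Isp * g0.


Ve = 296 * 9.81 = 2903.76 m/s
MR = exp(2711 / 2903.76) = 2.544

2.544


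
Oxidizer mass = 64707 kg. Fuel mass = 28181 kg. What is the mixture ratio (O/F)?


MR = 64707 / 28181 = 2.3

2.3


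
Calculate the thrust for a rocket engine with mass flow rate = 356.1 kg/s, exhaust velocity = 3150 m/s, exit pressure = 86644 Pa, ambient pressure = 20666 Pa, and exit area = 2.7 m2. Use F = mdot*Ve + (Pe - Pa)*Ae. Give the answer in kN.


F = 356.1 * 3150 + (86644 - 20666) * 2.7 = 1.2999e+06 N = 1299.9 kN

1299.9 kN


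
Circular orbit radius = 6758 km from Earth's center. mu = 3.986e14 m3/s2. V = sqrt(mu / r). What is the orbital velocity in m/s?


V = sqrt(3.986e14 / 6758000) = 7680 m/s

7680 m/s


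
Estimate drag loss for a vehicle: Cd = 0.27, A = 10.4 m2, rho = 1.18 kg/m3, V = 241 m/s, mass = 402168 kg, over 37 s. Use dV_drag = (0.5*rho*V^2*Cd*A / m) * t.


D = 0.5 * 1.18 * 241^2 * 0.27 * 10.4 = 96223.95 N
a = 96223.95 / 402168 = 0.2393 m/s2
dV = 0.2393 * 37 = 8.9 m/s

8.9 m/s


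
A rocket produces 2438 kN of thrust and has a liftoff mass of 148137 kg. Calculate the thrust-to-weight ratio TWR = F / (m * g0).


TWR = 2438000 / (148137 * 9.81) = 1.68

1.68


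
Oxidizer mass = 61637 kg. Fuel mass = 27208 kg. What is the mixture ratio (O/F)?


MR = 61637 / 27208 = 2.27

2.27


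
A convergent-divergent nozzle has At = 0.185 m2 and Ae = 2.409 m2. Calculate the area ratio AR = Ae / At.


AR = 2.409 / 0.185 = 13.0

13.0


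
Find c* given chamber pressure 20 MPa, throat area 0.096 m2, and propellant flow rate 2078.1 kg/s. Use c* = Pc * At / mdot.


c* = 20e6 * 0.096 / 2078.1 = 924 m/s

924 m/s


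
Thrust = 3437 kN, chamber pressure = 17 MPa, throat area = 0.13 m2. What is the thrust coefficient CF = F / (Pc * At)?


CF = 3437000 / (17e6 * 0.13) = 1.56

1.56


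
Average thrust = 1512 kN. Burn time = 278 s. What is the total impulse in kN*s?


It = 1512 * 278 = 420336 kN*s

420336 kN*s


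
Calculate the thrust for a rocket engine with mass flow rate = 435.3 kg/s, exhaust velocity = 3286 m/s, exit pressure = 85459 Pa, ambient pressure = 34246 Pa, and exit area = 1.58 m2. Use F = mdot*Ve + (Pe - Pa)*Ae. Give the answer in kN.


F = 435.3 * 3286 + (85459 - 34246) * 1.58 = 1.5113e+06 N = 1511.3 kN

1511.3 kN


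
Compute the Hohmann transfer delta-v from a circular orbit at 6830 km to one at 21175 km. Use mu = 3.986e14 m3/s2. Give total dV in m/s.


V1 = sqrt(mu/r1) = 7639.38 m/s
dV1 = V1*(sqrt(2*r2/(r1+r2)) - 1) = 1754.98 m/s
V2 = sqrt(mu/r2) = 4338.67 m/s
dV2 = V2*(1 - sqrt(2*r1/(r1+r2))) = 1308.52 m/s
Total dV = 3063 m/s

3063 m/s


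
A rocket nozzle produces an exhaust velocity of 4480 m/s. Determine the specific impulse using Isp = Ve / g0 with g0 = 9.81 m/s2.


Isp = Ve / g0 = 4480 / 9.81 = 456.7 s

456.7 s


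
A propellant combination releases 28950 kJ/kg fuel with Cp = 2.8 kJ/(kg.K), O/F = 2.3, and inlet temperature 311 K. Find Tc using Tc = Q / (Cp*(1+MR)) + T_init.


Tc = 28950 / (2.8 * (1 + 2.3)) + 311 = 3444 K

3444 K


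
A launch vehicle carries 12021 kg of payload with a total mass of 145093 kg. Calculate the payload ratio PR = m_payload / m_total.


PR = 12021 / 145093 = 0.0829

0.0829


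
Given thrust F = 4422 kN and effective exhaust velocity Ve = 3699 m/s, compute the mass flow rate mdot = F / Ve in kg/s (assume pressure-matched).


mdot = F / Ve = 4422000 / 3699 = 1195.5 kg/s

1195.5 kg/s


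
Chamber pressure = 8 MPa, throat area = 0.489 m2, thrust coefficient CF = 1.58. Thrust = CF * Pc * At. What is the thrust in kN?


F = 1.58 * 8e6 * 0.489 = 6.1810e+06 N = 6181.0 kN

6181.0 kN


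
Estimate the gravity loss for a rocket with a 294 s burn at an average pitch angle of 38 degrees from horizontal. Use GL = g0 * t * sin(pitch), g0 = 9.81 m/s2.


GL = 9.81 * 294 * sin(38 deg) = 1776 m/s

1776 m/s


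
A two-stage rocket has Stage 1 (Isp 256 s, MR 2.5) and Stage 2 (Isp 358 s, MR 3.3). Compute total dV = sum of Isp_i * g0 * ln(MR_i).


dV1 = 256 * 9.81 * ln(2.5) = 2301.1 m/s
dV2 = 358 * 9.81 * ln(3.3) = 4193.0 m/s
Total dV = 2301.1 + 4193.0 = 6494.1 m/s ~ 6494 m/s

6494 m/s


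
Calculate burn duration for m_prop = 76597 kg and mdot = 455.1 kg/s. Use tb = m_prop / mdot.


tb = 76597 / 455.1 = 168.3 s

168.3 s


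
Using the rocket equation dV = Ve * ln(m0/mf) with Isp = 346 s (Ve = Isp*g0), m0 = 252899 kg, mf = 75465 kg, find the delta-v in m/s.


Ve = 346 * 9.81 = 3394.26 m/s
dV = 3394.26 * ln(252899/75465) = 4105 m/s

4105 m/s


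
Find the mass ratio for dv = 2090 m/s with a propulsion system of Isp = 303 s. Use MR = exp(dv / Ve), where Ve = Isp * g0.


Ve = 303 * 9.81 = 2972.43 m/s
MR = exp(2090 / 2972.43) = 2.02

2.02


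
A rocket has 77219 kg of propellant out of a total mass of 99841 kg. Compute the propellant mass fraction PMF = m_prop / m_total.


PMF = 77219 / 99841 = 0.773

0.773


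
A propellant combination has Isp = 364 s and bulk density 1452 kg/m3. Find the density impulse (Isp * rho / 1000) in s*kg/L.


rho*Isp = 364 * 1452 / 1000 = 529 s*kg/L

529 s*kg/L


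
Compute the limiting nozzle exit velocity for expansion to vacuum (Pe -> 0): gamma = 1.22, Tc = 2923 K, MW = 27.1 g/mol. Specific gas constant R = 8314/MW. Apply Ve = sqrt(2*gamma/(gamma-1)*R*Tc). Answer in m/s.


R = 8314 / 27.1 = 306.79 J/(kg.K)
Ve = sqrt(2 * 1.22 / (1.22 - 1) * 306.79 * 2923) = 3154 m/s

3154 m/s


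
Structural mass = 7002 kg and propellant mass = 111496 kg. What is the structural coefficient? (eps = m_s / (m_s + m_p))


eps = 7002 / (7002 + 111496) = 0.0591

0.0591


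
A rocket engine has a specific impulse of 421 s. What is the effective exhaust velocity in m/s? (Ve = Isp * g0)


Ve = Isp * g0 = 421 * 9.81 = 4130.0 m/s

4130.0 m/s


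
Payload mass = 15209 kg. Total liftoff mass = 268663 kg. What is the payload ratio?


PR = 15209 / 268663 = 0.0566

0.0566


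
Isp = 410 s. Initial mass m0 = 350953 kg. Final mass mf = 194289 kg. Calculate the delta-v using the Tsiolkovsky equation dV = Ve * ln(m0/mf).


Ve = 410 * 9.81 = 4022.1 m/s
dV = 4022.1 * ln(350953/194289) = 2378 m/s

2378 m/s


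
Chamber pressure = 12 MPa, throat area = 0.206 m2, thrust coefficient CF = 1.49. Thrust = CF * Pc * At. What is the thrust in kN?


F = 1.49 * 12e6 * 0.206 = 3.6833e+06 N = 3683.3 kN

3683.3 kN


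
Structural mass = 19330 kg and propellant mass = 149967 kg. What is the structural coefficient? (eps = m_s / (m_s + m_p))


eps = 19330 / (19330 + 149967) = 0.1142

0.1142


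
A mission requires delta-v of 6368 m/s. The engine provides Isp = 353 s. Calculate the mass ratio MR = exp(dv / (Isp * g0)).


Ve = 353 * 9.81 = 3462.93 m/s
MR = exp(6368 / 3462.93) = 6.29

6.29


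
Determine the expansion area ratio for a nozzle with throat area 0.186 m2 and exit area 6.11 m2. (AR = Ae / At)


AR = 6.11 / 0.186 = 32.8

32.8


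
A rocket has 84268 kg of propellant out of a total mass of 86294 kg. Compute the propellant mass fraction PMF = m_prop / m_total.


PMF = 84268 / 86294 = 0.977

0.977


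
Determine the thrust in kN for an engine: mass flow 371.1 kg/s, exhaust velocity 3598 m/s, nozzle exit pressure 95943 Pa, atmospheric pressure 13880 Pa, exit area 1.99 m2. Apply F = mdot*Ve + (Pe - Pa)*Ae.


F = 371.1 * 3598 + (95943 - 13880) * 1.99 = 1.4985e+06 N = 1498.5 kN

1498.5 kN


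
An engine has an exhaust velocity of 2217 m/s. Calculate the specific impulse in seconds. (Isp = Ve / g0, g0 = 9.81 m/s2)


Isp = Ve / g0 = 2217 / 9.81 = 226.0 s

226.0 s


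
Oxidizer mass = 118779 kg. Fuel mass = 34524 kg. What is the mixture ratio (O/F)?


MR = 118779 / 34524 = 3.44

3.44


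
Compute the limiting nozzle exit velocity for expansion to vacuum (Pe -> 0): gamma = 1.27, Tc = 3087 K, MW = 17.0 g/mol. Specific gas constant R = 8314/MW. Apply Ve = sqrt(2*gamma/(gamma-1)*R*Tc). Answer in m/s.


R = 8314 / 17.0 = 489.06 J/(kg.K)
Ve = sqrt(2 * 1.27 / (1.27 - 1) * 489.06 * 3087) = 3769 m/s

3769 m/s


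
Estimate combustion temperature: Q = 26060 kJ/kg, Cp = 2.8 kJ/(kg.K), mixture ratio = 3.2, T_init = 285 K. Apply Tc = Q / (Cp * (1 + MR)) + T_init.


Tc = 26060 / (2.8 * (1 + 3.2)) + 285 = 2501 K

2501 K


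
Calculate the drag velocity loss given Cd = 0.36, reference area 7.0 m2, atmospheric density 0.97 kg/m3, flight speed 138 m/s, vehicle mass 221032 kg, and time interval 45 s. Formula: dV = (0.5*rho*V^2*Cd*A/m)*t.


D = 0.5 * 0.97 * 138^2 * 0.36 * 7.0 = 23275.58 N
a = 23275.58 / 221032 = 0.1053 m/s2
dV = 0.1053 * 45 = 4.7 m/s

4.7 m/s


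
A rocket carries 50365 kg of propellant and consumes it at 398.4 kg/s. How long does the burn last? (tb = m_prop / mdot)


tb = 50365 / 398.4 = 126.4 s

126.4 s


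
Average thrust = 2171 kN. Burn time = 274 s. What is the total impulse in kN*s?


It = 2171 * 274 = 594854 kN*s

594854 kN*s


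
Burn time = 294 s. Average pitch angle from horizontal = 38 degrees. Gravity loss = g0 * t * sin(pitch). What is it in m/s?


GL = 9.81 * 294 * sin(38 deg) = 1776 m/s

1776 m/s


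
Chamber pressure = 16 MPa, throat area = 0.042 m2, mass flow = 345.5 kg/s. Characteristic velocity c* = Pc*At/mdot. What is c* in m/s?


c* = 16e6 * 0.042 / 345.5 = 1945 m/s

1945 m/s


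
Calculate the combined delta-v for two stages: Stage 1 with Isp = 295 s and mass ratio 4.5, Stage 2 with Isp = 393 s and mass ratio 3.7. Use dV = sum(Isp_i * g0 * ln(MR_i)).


dV1 = 295 * 9.81 * ln(4.5) = 4352.7 m/s
dV2 = 393 * 9.81 * ln(3.7) = 5044.1 m/s
Total dV = 4352.7 + 5044.1 = 9396.8 m/s ~ 9397 m/s

9397 m/s


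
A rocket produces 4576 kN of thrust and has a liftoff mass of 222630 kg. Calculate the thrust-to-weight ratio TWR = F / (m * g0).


TWR = 4576000 / (222630 * 9.81) = 2.1

2.1


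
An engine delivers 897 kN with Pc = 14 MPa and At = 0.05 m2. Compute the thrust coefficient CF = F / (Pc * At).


CF = 897000 / (14e6 * 0.05) = 1.28

1.28


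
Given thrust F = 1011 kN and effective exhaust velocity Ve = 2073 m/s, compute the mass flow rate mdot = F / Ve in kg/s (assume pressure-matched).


mdot = F / Ve = 1011000 / 2073 = 487.7 kg/s

487.7 kg/s


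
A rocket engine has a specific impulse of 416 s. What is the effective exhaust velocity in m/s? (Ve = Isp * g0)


Ve = Isp * g0 = 416 * 9.81 = 4081.0 m/s

4081.0 m/s


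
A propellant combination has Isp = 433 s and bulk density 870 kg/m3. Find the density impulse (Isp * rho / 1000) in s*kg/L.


rho*Isp = 433 * 870 / 1000 = 377 s*kg/L

377 s*kg/L


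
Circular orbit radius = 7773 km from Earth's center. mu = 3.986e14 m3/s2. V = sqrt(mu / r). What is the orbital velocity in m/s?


V = sqrt(3.986e14 / 7773000) = 7161 m/s

7161 m/s


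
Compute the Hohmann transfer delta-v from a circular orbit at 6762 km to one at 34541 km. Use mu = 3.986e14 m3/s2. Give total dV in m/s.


V1 = sqrt(mu/r1) = 7677.7 m/s
dV1 = V1*(sqrt(2*r2/(r1+r2)) - 1) = 2251.69 m/s
V2 = sqrt(mu/r2) = 3397.04 m/s
dV2 = V2*(1 - sqrt(2*r1/(r1+r2))) = 1453.19 m/s
Total dV = 3705 m/s

3705 m/s


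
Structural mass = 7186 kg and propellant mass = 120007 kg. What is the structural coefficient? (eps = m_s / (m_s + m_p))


eps = 7186 / (7186 + 120007) = 0.0565

0.0565


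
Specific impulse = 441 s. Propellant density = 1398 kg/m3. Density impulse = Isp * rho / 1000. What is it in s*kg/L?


rho*Isp = 441 * 1398 / 1000 = 617 s*kg/L

617 s*kg/L


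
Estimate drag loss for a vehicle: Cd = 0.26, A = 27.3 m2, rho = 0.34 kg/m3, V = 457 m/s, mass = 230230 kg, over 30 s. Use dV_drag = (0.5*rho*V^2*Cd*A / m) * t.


D = 0.5 * 0.34 * 457^2 * 0.26 * 27.3 = 252009.73 N
a = 252009.73 / 230230 = 1.0946 m/s2
dV = 1.0946 * 30 = 32.8 m/s

32.8 m/s


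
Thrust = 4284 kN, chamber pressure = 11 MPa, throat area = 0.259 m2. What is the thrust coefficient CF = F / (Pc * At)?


CF = 4284000 / (11e6 * 0.259) = 1.5

1.5


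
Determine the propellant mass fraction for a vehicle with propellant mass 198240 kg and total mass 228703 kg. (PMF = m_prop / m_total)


PMF = 198240 / 228703 = 0.867

0.867


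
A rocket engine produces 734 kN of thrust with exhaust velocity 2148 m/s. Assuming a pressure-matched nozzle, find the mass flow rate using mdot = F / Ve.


mdot = F / Ve = 734000 / 2148 = 341.7 kg/s

341.7 kg/s


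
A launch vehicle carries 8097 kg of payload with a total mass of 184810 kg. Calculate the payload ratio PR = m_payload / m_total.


PR = 8097 / 184810 = 0.0438

0.0438


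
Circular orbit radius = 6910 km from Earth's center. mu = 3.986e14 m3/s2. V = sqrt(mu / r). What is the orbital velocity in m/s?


V = sqrt(3.986e14 / 6910000) = 7595 m/s

7595 m/s


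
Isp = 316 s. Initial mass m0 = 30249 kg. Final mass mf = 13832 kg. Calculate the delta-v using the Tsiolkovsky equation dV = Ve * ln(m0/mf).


Ve = 316 * 9.81 = 3099.96 m/s
dV = 3099.96 * ln(30249/13832) = 2426 m/s

2426 m/s


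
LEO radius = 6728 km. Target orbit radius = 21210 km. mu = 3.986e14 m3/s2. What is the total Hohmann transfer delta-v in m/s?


V1 = sqrt(mu/r1) = 7697.07 m/s
dV1 = V1*(sqrt(2*r2/(r1+r2)) - 1) = 1787.4 m/s
V2 = sqrt(mu/r2) = 4335.09 m/s
dV2 = V2*(1 - sqrt(2*r1/(r1+r2))) = 1326.53 m/s
Total dV = 3114 m/s

3114 m/s


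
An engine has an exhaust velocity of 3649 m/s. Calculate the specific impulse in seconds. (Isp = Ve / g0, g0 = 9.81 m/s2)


Isp = Ve / g0 = 3649 / 9.81 = 372.0 s

372.0 s


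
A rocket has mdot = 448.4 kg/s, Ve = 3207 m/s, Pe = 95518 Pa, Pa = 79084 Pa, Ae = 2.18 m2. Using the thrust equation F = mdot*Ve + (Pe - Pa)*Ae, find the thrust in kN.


F = 448.4 * 3207 + (95518 - 79084) * 2.18 = 1.4738e+06 N = 1473.8 kN

1473.8 kN


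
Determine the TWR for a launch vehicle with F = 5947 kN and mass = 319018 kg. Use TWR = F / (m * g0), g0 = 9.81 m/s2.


TWR = 5947000 / (319018 * 9.81) = 1.9

1.9


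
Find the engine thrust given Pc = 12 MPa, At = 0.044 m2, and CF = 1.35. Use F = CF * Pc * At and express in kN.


F = 1.35 * 12e6 * 0.044 = 712800.0 N = 712.8 kN

712.8 kN


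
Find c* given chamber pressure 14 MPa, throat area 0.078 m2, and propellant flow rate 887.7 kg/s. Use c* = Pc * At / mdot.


c* = 14e6 * 0.078 / 887.7 = 1230 m/s

1230 m/s


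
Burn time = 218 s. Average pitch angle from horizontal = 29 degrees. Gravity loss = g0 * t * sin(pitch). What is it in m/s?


GL = 9.81 * 218 * sin(29 deg) = 1037 m/s

1037 m/s


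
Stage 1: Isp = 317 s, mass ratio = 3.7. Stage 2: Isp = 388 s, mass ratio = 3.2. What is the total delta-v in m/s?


dV1 = 317 * 9.81 * ln(3.7) = 4068.6 m/s
dV2 = 388 * 9.81 * ln(3.2) = 4427.3 m/s
Total dV = 4068.6 + 4427.3 = 8495.9 m/s ~ 8496 m/s

8496 m/s


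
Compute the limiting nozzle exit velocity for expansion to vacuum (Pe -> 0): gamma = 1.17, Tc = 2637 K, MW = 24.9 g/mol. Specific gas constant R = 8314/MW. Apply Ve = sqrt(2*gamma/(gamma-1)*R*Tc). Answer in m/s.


R = 8314 / 24.9 = 333.9 J/(kg.K)
Ve = sqrt(2 * 1.17 / (1.17 - 1) * 333.9 * 2637) = 3481 m/s

3481 m/s


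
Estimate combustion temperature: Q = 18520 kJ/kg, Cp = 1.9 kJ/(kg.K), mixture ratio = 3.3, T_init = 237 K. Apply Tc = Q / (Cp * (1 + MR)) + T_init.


Tc = 18520 / (1.9 * (1 + 3.3)) + 237 = 2504 K

2504 K


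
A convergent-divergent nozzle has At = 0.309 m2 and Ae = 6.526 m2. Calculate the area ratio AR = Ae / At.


AR = 6.526 / 0.309 = 21.1

21.1


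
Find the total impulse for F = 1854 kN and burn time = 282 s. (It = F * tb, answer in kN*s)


It = 1854 * 282 = 522828 kN*s

522828 kN*s


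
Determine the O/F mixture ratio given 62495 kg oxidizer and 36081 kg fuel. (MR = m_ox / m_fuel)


MR = 62495 / 36081 = 1.73

1.73


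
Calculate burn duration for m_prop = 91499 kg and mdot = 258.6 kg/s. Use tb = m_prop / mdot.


tb = 91499 / 258.6 = 353.8 s

353.8 s


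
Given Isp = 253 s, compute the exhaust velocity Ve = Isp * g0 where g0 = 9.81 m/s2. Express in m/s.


Ve = Isp * g0 = 253 * 9.81 = 2481.9 m/s

2481.9 m/s


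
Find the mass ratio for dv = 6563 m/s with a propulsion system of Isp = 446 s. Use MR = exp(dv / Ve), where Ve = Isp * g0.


Ve = 446 * 9.81 = 4375.26 m/s
MR = exp(6563 / 4375.26) = 4.482

4.482


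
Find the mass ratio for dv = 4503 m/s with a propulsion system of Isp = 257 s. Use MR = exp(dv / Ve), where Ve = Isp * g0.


Ve = 257 * 9.81 = 2521.17 m/s
MR = exp(4503 / 2521.17) = 5.966

5.966


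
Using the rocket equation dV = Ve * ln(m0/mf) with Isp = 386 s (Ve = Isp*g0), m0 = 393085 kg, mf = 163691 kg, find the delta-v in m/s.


Ve = 386 * 9.81 = 3786.66 m/s
dV = 3786.66 * ln(393085/163691) = 3317 m/s

3317 m/s


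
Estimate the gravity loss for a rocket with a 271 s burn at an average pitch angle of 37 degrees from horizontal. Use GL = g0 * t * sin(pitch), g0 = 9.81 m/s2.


GL = 9.81 * 271 * sin(37 deg) = 1600 m/s

1600 m/s


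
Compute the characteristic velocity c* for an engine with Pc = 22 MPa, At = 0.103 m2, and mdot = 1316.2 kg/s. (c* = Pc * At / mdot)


c* = 22e6 * 0.103 / 1316.2 = 1722 m/s

1722 m/s


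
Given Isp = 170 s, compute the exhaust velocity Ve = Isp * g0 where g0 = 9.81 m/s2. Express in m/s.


Ve = Isp * g0 = 170 * 9.81 = 1667.7 m/s

1667.7 m/s


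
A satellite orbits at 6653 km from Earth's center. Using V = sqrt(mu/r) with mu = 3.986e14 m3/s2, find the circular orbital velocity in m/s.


V = sqrt(3.986e14 / 6653000) = 7740 m/s

7740 m/s


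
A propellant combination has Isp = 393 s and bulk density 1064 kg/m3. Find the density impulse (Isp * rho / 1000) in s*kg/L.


rho*Isp = 393 * 1064 / 1000 = 418 s*kg/L

418 s*kg/L


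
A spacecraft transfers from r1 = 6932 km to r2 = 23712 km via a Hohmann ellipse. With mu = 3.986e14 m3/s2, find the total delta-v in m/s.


V1 = sqrt(mu/r1) = 7582.97 m/s
dV1 = V1*(sqrt(2*r2/(r1+r2)) - 1) = 1850.37 m/s
V2 = sqrt(mu/r2) = 4100.01 m/s
dV2 = V2*(1 - sqrt(2*r1/(r1+r2))) = 1342.25 m/s
Total dV = 3193 m/s

3193 m/s


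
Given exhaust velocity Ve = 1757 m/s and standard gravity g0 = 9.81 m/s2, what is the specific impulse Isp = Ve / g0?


Isp = Ve / g0 = 1757 / 9.81 = 179.1 s

179.1 s


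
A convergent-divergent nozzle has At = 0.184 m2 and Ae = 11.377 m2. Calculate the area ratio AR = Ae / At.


AR = 11.377 / 0.184 = 61.8

61.8


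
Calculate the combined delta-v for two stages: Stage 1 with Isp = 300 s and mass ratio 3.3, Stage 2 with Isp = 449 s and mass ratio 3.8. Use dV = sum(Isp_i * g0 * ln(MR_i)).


dV1 = 300 * 9.81 * ln(3.3) = 3513.7 m/s
dV2 = 449 * 9.81 * ln(3.8) = 5880.3 m/s
Total dV = 3513.7 + 5880.3 = 9394.0 m/s ~ 9394 m/s

9394 m/s


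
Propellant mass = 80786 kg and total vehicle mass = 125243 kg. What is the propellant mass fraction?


PMF = 80786 / 125243 = 0.645

0.645


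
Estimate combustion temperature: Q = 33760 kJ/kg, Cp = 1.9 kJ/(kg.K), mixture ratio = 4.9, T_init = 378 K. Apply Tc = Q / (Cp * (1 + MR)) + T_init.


Tc = 33760 / (1.9 * (1 + 4.9)) + 378 = 3390 K

3390 K


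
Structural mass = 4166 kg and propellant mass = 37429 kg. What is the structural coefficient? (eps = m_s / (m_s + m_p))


eps = 4166 / (4166 + 37429) = 0.1002

0.1002


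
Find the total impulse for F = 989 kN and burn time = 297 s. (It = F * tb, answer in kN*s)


It = 989 * 297 = 293733 kN*s

293733 kN*s


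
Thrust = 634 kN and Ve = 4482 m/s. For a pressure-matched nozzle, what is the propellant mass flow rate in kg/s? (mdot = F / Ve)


mdot = F / Ve = 634000 / 4482 = 141.5 kg/s

141.5 kg/s


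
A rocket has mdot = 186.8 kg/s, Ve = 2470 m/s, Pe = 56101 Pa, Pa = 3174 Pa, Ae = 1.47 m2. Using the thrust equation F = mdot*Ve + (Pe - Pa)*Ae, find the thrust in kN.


F = 186.8 * 2470 + (56101 - 3174) * 1.47 = 539199.0 N = 539.2 kN

539.2 kN


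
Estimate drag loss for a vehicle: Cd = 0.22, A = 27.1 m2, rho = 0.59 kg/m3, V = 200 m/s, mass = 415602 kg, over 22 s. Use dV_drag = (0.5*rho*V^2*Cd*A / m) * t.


D = 0.5 * 0.59 * 200^2 * 0.22 * 27.1 = 70351.6 N
a = 70351.6 / 415602 = 0.1693 m/s2
dV = 0.1693 * 22 = 3.7 m/s

3.7 m/s


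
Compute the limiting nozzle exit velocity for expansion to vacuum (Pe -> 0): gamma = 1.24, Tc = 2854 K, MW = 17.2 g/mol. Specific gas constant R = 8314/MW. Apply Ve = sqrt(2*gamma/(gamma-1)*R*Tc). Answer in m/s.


R = 8314 / 17.2 = 483.37 J/(kg.K)
Ve = sqrt(2 * 1.24 / (1.24 - 1) * 483.37 * 2854) = 3776 m/s

3776 m/s


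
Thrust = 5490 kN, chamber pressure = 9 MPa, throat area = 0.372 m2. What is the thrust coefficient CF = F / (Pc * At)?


CF = 5490000 / (9e6 * 0.372) = 1.64

1.64


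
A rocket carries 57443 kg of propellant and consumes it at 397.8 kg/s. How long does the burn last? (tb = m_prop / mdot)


tb = 57443 / 397.8 = 144.4 s

144.4 s


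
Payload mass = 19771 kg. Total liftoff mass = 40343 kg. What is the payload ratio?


PR = 19771 / 40343 = 0.4901

0.4901


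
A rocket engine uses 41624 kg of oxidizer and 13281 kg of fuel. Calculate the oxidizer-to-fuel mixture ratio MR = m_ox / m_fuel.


MR = 41624 / 13281 = 3.13

3.13


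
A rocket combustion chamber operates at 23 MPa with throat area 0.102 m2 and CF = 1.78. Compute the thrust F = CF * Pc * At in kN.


F = 1.78 * 23e6 * 0.102 = 4.1759e+06 N = 4175.9 kN

4175.9 kN


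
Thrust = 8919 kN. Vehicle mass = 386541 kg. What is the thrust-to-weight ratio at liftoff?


TWR = 8919000 / (386541 * 9.81) = 2.35

2.35


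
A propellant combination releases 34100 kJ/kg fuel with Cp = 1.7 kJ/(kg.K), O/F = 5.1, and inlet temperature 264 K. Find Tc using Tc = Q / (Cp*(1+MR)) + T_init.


Tc = 34100 / (1.7 * (1 + 5.1)) + 264 = 3552 K

3552 K


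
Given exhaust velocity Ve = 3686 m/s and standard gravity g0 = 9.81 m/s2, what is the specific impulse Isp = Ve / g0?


Isp = Ve / g0 = 3686 / 9.81 = 375.7 s

375.7 s


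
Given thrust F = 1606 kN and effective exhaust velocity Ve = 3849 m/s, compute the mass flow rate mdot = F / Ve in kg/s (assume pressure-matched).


mdot = F / Ve = 1606000 / 3849 = 417.3 kg/s

417.3 kg/s


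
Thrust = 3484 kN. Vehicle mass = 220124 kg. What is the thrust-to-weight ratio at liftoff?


TWR = 3484000 / (220124 * 9.81) = 1.61

1.61


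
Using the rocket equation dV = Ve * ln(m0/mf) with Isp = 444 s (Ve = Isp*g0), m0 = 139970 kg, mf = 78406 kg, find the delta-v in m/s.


Ve = 444 * 9.81 = 4355.64 m/s
dV = 4355.64 * ln(139970/78406) = 2524 m/s

2524 m/s


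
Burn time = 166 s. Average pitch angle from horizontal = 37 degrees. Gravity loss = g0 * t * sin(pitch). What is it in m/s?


GL = 9.81 * 166 * sin(37 deg) = 980 m/s

980 m/s


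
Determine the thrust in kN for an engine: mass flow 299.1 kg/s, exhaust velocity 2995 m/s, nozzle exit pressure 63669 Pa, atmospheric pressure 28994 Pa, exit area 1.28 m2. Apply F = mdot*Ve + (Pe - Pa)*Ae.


F = 299.1 * 2995 + (63669 - 28994) * 1.28 = 940189.0 N = 940.2 kN

940.2 kN


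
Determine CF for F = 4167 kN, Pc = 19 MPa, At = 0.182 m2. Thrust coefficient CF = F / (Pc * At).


CF = 4167000 / (19e6 * 0.182) = 1.21

1.21


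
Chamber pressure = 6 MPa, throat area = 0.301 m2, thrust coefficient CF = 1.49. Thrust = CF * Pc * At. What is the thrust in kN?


F = 1.49 * 6e6 * 0.301 = 2.6909e+06 N = 2690.9 kN

2690.9 kN


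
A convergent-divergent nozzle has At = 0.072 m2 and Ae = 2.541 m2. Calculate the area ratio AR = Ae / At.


AR = 2.541 / 0.072 = 35.3

35.3


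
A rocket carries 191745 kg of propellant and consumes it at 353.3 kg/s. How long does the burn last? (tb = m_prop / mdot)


tb = 191745 / 353.3 = 542.7 s

542.7 s


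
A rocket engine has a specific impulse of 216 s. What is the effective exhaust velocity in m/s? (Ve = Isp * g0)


Ve = Isp * g0 = 216 * 9.81 = 2119.0 m/s

2119.0 m/s


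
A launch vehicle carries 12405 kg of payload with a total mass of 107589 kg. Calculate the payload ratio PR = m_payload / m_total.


PR = 12405 / 107589 = 0.1153

0.1153


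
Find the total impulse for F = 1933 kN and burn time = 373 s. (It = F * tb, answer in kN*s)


It = 1933 * 373 = 721009 kN*s

721009 kN*s


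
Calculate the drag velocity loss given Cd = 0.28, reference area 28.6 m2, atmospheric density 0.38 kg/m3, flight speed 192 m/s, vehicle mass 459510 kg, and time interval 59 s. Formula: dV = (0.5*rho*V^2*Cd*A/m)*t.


D = 0.5 * 0.38 * 192^2 * 0.28 * 28.6 = 56089.31 N
a = 56089.31 / 459510 = 0.1221 m/s2
dV = 0.1221 * 59 = 7.2 m/s

7.2 m/s


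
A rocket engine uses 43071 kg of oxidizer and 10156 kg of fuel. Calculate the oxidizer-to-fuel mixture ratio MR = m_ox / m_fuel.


MR = 43071 / 10156 = 4.24

4.24


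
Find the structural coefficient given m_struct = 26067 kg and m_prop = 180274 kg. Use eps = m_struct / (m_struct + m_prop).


eps = 26067 / (26067 + 180274) = 0.1263

0.1263


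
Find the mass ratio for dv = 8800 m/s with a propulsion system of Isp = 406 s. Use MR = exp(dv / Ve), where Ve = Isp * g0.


Ve = 406 * 9.81 = 3982.86 m/s
MR = exp(8800 / 3982.86) = 9.111

9.111


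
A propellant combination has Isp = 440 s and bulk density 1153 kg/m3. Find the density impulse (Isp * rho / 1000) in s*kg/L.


rho*Isp = 440 * 1153 / 1000 = 507 s*kg/L

507 s*kg/L


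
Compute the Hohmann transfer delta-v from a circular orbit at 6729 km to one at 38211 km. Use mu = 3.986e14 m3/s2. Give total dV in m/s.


V1 = sqrt(mu/r1) = 7696.5 m/s
dV1 = V1*(sqrt(2*r2/(r1+r2)) - 1) = 2340.08 m/s
V2 = sqrt(mu/r2) = 3229.79 m/s
dV2 = V2*(1 - sqrt(2*r1/(r1+r2))) = 1462.34 m/s
Total dV = 3802 m/s

3802 m/s


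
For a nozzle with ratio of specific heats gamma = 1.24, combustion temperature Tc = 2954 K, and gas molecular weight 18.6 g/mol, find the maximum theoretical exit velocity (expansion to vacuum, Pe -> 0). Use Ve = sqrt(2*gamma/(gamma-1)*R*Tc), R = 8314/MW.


R = 8314 / 18.6 = 446.99 J/(kg.K)
Ve = sqrt(2 * 1.24 / (1.24 - 1) * 446.99 * 2954) = 3694 m/s

3694 m/s


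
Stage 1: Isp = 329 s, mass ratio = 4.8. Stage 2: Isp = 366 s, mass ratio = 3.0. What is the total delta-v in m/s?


dV1 = 329 * 9.81 * ln(4.8) = 5062.7 m/s
dV2 = 366 * 9.81 * ln(3.0) = 3944.5 m/s
Total dV = 5062.7 + 3944.5 = 9007.2 m/s ~ 9007 m/s

9007 m/s


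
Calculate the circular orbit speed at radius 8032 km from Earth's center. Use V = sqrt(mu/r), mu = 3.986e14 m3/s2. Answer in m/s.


V = sqrt(3.986e14 / 8032000) = 7045 m/s

7045 m/s


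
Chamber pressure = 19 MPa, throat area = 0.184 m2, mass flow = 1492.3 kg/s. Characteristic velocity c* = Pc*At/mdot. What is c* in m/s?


c* = 19e6 * 0.184 / 1492.3 = 2343 m/s

2343 m/s


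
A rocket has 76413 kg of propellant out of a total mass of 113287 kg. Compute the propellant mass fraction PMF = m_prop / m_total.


PMF = 76413 / 113287 = 0.675

0.675


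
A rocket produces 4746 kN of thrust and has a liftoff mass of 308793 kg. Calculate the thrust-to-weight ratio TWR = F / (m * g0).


TWR = 4746000 / (308793 * 9.81) = 1.57

1.57


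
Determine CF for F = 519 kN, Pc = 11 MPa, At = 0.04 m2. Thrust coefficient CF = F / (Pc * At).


CF = 519000 / (11e6 * 0.04) = 1.18

1.18


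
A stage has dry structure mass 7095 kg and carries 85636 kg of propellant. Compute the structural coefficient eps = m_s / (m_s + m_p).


eps = 7095 / (7095 + 85636) = 0.0765

0.0765


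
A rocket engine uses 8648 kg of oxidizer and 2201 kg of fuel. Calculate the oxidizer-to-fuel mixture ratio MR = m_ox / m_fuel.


MR = 8648 / 2201 = 3.93

3.93


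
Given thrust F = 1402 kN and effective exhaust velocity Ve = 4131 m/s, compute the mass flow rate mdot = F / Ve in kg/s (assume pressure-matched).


mdot = F / Ve = 1402000 / 4131 = 339.4 kg/s

339.4 kg/s


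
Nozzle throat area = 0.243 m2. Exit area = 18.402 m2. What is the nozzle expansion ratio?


AR = 18.402 / 0.243 = 75.7

75.7


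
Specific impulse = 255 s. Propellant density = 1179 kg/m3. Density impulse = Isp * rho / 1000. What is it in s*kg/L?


rho*Isp = 255 * 1179 / 1000 = 301 s*kg/L

301 s*kg/L


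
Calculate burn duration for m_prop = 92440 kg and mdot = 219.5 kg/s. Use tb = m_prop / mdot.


tb = 92440 / 219.5 = 421.1 s

421.1 s


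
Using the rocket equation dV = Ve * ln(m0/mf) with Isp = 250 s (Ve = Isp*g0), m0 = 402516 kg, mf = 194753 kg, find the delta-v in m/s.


Ve = 250 * 9.81 = 2452.5 m/s
dV = 2452.5 * ln(402516/194753) = 1781 m/s

1781 m/s


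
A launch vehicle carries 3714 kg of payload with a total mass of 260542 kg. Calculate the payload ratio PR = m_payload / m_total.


PR = 3714 / 260542 = 0.0143

0.0143


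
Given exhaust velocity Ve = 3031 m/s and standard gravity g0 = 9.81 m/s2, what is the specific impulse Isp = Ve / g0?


Isp = Ve / g0 = 3031 / 9.81 = 309.0 s

309.0 s


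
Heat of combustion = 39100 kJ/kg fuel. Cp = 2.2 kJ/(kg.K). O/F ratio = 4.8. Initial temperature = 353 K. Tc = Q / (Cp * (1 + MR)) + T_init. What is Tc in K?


Tc = 39100 / (2.2 * (1 + 4.8)) + 353 = 3417 K

3417 K


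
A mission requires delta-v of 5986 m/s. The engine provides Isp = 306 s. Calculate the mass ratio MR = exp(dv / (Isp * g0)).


Ve = 306 * 9.81 = 3001.86 m/s
MR = exp(5986 / 3001.86) = 7.346

7.346


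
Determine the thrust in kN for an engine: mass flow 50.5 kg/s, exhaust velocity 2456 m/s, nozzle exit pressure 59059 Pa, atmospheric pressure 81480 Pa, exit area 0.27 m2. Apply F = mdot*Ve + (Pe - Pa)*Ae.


F = 50.5 * 2456 + (59059 - 81480) * 0.27 = 117974.0 N = 118.0 kN

118.0 kN


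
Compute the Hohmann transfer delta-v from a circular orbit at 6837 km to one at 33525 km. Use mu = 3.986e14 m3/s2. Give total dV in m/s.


V1 = sqrt(mu/r1) = 7635.47 m/s
dV1 = V1*(sqrt(2*r2/(r1+r2)) - 1) = 2205.75 m/s
V2 = sqrt(mu/r2) = 3448.13 m/s
dV2 = V2*(1 - sqrt(2*r1/(r1+r2))) = 1441.14 m/s
Total dV = 3647 m/s

3647 m/s


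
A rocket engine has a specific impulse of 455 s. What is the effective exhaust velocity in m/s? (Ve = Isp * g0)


Ve = Isp * g0 = 455 * 9.81 = 4463.6 m/s

4463.6 m/s


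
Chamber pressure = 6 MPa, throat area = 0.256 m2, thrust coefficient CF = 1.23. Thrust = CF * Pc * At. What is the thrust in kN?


F = 1.23 * 6e6 * 0.256 = 1.8893e+06 N = 1889.3 kN

1889.3 kN


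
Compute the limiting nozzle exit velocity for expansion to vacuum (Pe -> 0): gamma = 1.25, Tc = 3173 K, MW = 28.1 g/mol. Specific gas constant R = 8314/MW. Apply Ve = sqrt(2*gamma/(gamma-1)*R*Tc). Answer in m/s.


R = 8314 / 28.1 = 295.87 J/(kg.K)
Ve = sqrt(2 * 1.25 / (1.25 - 1) * 295.87 * 3173) = 3064 m/s

3064 m/s


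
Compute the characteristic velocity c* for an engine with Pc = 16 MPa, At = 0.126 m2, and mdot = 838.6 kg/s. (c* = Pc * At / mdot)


c* = 16e6 * 0.126 / 838.6 = 2404 m/s

2404 m/s


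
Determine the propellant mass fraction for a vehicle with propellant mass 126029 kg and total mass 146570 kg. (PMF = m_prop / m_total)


PMF = 126029 / 146570 = 0.86

0.86


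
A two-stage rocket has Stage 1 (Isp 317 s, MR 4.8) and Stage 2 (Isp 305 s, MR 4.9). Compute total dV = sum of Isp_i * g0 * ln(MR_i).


dV1 = 317 * 9.81 * ln(4.8) = 4878.0 m/s
dV2 = 305 * 9.81 * ln(4.9) = 4755.1 m/s
Total dV = 4878.0 + 4755.1 = 9633.1 m/s ~ 9633 m/s

9633 m/s


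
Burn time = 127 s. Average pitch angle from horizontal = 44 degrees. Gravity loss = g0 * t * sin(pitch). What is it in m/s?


GL = 9.81 * 127 * sin(44 deg) = 865 m/s

865 m/s


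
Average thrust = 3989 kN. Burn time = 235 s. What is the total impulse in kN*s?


It = 3989 * 235 = 937415 kN*s

937415 kN*s


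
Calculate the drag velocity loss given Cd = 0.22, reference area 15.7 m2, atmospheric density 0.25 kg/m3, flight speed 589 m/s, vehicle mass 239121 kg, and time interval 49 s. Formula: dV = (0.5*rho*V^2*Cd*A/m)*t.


D = 0.5 * 0.25 * 589^2 * 0.22 * 15.7 = 149783.14 N
a = 149783.14 / 239121 = 0.6264 m/s2
dV = 0.6264 * 49 = 30.7 m/s

30.7 m/s


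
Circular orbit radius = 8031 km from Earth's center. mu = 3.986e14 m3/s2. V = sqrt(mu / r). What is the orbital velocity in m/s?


V = sqrt(3.986e14 / 8031000) = 7045 m/s

7045 m/s


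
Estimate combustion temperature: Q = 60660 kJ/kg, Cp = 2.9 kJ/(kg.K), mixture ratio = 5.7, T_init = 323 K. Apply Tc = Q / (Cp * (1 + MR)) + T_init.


Tc = 60660 / (2.9 * (1 + 5.7)) + 323 = 3445 K

3445 K


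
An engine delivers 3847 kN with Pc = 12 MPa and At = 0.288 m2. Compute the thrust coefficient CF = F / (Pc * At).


CF = 3847000 / (12e6 * 0.288) = 1.11

1.11


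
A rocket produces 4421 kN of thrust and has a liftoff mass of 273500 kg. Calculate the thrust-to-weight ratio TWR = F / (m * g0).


TWR = 4421000 / (273500 * 9.81) = 1.65

1.65


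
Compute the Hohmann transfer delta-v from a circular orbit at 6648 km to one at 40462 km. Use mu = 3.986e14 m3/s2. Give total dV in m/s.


V1 = sqrt(mu/r1) = 7743.25 m/s
dV1 = V1*(sqrt(2*r2/(r1+r2)) - 1) = 2405.33 m/s
V2 = sqrt(mu/r2) = 3138.67 m/s
dV2 = V2*(1 - sqrt(2*r1/(r1+r2))) = 1471.23 m/s
Total dV = 3877 m/s

3877 m/s


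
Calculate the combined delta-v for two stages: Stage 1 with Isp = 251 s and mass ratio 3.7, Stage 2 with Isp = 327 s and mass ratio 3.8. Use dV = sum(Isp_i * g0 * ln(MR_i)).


dV1 = 251 * 9.81 * ln(3.7) = 3221.5 m/s
dV2 = 327 * 9.81 * ln(3.8) = 4282.5 m/s
Total dV = 3221.5 + 4282.5 = 7504.0 m/s ~ 7504 m/s

7504 m/s


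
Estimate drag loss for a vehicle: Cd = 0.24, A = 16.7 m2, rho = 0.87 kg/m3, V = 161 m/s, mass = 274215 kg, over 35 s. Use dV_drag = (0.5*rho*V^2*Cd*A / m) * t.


D = 0.5 * 0.87 * 161^2 * 0.24 * 16.7 = 45192.75 N
a = 45192.75 / 274215 = 0.1648 m/s2
dV = 0.1648 * 35 = 5.8 m/s

5.8 m/s


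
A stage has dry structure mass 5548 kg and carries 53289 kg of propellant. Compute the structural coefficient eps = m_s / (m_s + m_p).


eps = 5548 / (5548 + 53289) = 0.0943

0.0943


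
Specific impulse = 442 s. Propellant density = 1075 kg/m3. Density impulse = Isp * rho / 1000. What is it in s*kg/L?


rho*Isp = 442 * 1075 / 1000 = 475 s*kg/L

475 s*kg/L


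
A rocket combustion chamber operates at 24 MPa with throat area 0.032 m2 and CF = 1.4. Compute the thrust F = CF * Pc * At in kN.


F = 1.4 * 24e6 * 0.032 = 1.0752e+06 N = 1075.2 kN

1075.2 kN


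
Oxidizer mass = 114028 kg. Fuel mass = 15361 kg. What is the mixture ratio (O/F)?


MR = 114028 / 15361 = 7.42

7.42
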